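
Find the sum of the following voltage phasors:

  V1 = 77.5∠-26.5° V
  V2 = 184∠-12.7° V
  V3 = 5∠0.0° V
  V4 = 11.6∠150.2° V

Step 1 — Convert each phasor to rectangular form:
  V1 = 77.5·(cos(-26.5°) + j·sin(-26.5°)) = 69.36 - j34.58 V
  V2 = 184·(cos(-12.7°) + j·sin(-12.7°)) = 179.5 - j40.45 V
  V3 = 5·(cos(0.0°) + j·sin(0.0°)) = 5 V
  V4 = 11.6·(cos(150.2°) + j·sin(150.2°)) = -10.07 + j5.765 V
Step 2 — Sum components: V_total = 243.8 - j69.27 V.
Step 3 — Convert to polar: |V_total| = 253.4 V, ∠V_total = -15.9°.

V_total = 253.4∠-15.9° V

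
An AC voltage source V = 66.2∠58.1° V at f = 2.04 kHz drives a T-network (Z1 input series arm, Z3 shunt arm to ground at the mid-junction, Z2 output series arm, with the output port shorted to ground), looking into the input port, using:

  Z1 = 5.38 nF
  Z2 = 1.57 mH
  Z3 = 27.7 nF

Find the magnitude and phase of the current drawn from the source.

Step 1 — Angular frequency: ω = 2π·f = 2π·2040 = 1.282e+04 rad/s.
Step 2 — Component impedances:
  Z1: Z = 1/(jωC) = -j/(ω·C) = 0 - j1.45e+04 Ω
  Z2: Z = jωL = j·1.282e+04·0.00157 = 0 + j20.12 Ω
  Z3: Z = 1/(jωC) = -j/(ω·C) = 0 - j2817 Ω
Step 3 — With the output port shorted to ground, the output series arm Z2 runs from the junction to ground; the shunt arm Z3 also runs from the junction to ground. They appear in parallel: Z3 || Z2 = 0 + j20.27 Ω.
Step 4 — Series with input arm Z1: Z_in = Z1 + (Z3 || Z2) = 0 - j1.448e+04 Ω = 1.448e+04∠-90.0° Ω.
Step 5 — Source phasor: V = 66.2∠58.1° V = 34.98 + j56.2 V.
Step 6 — Ohm's law: I = V / Z_total = (34.98 + j56.2) / (0 - j1.448e+04) = -0.003881 + j0.002416 A.
Step 7 — Convert to polar: |I| = 0.004571 A, ∠I = 148.1°.

I = 0.004571∠148.1° A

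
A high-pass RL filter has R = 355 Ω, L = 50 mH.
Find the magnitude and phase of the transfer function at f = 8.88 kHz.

Step 1 — Angular frequency: ω = 2π·8880 = 5.579e+04 rad/s.
Step 2 — Transfer function: H(jω) = jωL/(R + jωL).
Step 3 — Numerator jωL = j·2790; denominator R + jωL = 355 + j2790.
Step 4 — H = 0.9841 + j0.1252.
Step 5 — Magnitude: |H| = 0.992 (-0.1 dB); phase: φ = 7.3°.

|H| = 0.992 (-0.1 dB), φ = 7.3°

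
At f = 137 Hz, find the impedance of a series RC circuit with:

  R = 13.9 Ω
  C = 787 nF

Step 1 — Angular frequency: ω = 2π·f = 2π·137 = 860.8 rad/s.
Step 2 — Component impedances:
  R: Z = R = 13.9 Ω
  C: Z = 1/(jωC) = -j/(ω·C) = 0 - j1476 Ω
Step 3 — Series combination: Z_total = R + C = 13.9 - j1476 Ω = 1476∠-89.5° Ω.

Z = 13.9 - j1476 Ω = 1476∠-89.5° Ω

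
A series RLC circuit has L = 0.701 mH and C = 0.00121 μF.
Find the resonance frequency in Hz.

Step 1 — Resonance condition Im(Z)=0 gives ω₀ = 1/√(LC).
Step 2 — ω₀ = 1/√(0.000701·1.21e-09) = 1.086e+06 rad/s.
Step 3 — f₀ = ω₀/(2π) = 1.728e+05 Hz.

f₀ = 1.728e+05 Hz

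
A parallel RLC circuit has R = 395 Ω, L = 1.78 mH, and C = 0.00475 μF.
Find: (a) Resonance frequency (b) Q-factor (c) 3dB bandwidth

Step 1 — Resonance: ω₀ = 1/√(LC) = 1/√(0.00178·4.75e-09) = 3.439e+05 rad/s.
Step 2 — f₀ = ω₀/(2π) = 5.473e+04 Hz.
Step 3 — Parallel Q: Q = R/(ω₀L) = 395/(3.439e+05·0.00178) = 0.6453.
Step 4 — Bandwidth: Δω = ω₀/Q = 5.33e+05 rad/s; BW = Δω/(2π) = 8.483e+04 Hz.

(a) f₀ = 5.473e+04 Hz  (b) Q = 0.6453  (c) BW = 8.483e+04 Hz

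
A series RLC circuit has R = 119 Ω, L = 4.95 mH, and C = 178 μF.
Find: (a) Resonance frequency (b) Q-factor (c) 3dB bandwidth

Step 1 — Resonance condition Im(Z)=0 gives ω₀ = 1/√(LC).
Step 2 — ω₀ = 1/√(0.00495·0.000178) = 1065 rad/s.
Step 3 — f₀ = ω₀/(2π) = 169.6 Hz.
Step 4 — Series Q: Q = ω₀L/R = 1065·0.00495/119 = 0.04431.
Step 5 — 3dB bandwidth: Δω = ω₀/Q = 2.404e+04 rad/s; BW = Δω/(2π) = 3826 Hz.

(a) f₀ = 169.6 Hz  (b) Q = 0.04431  (c) BW = 3826 Hz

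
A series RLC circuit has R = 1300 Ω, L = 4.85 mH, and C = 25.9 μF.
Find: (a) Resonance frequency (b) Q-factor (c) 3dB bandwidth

Step 1 — Resonance: ω₀ = 1/√(LC) = 1/√(0.00485·2.59e-05) = 2821 rad/s.
Step 2 — f₀ = ω₀/(2π) = 449.1 Hz.
Step 3 — Series Q: Q = ω₀L/R = 2821·0.00485/1300 = 0.01053.
Step 4 — Bandwidth: Δω = ω₀/Q = 2.68e+05 rad/s; BW = Δω/(2π) = 4.266e+04 Hz.

(a) f₀ = 449.1 Hz  (b) Q = 0.01053  (c) BW = 4.266e+04 Hz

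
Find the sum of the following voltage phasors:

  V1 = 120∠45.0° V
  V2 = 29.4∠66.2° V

Step 1 — Convert each phasor to rectangular form:
  V1 = 120·(cos(45.0°) + j·sin(45.0°)) = 84.85 + j84.85 V
  V2 = 29.4·(cos(66.2°) + j·sin(66.2°)) = 11.86 + j26.9 V
Step 2 — Sum components: V_total = 96.72 + j111.8 V.
Step 3 — Convert to polar: |V_total| = 147.8 V, ∠V_total = 49.1°.

V_total = 147.8∠49.1° V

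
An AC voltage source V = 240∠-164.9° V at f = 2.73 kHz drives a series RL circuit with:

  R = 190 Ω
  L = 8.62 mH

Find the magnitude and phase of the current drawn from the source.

Step 1 — Angular frequency: ω = 2π·f = 2π·2730 = 1.715e+04 rad/s.
Step 2 — Component impedances:
  R: Z = R = 190 Ω
  L: Z = jωL = j·1.715e+04·0.00862 = 0 + j147.9 Ω
Step 3 — Series combination: Z_total = R + L = 190 + j147.9 Ω = 240.8∠37.9° Ω.
Step 4 — Source phasor: V = 240∠-164.9° V = -231.7 - j62.52 V.
Step 5 — Ohm's law: I = V / Z_total = (-231.7 - j62.52) / (190 + j147.9) = -0.919 + j0.3861 A.
Step 6 — Convert to polar: |I| = 0.9969 A, ∠I = 157.2°.

I = 0.9969∠157.2° A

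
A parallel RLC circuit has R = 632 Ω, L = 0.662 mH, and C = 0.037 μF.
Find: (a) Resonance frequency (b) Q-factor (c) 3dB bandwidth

Step 1 — Resonance: ω₀ = 1/√(LC) = 1/√(0.000662·3.7e-08) = 2.021e+05 rad/s.
Step 2 — f₀ = ω₀/(2π) = 3.216e+04 Hz.
Step 3 — Parallel Q: Q = R/(ω₀L) = 632/(2.021e+05·0.000662) = 4.725.
Step 4 — Bandwidth: Δω = ω₀/Q = 4.276e+04 rad/s; BW = Δω/(2π) = 6806 Hz.

(a) f₀ = 3.216e+04 Hz  (b) Q = 4.725  (c) BW = 6806 Hz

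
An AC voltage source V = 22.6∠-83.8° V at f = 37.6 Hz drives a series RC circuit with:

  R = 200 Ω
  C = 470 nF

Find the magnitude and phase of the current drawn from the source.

Step 1 — Angular frequency: ω = 2π·f = 2π·37.6 = 236.2 rad/s.
Step 2 — Component impedances:
  R: Z = R = 200 Ω
  C: Z = 1/(jωC) = -j/(ω·C) = 0 - j9006 Ω
Step 3 — Series combination: Z_total = R + C = 200 - j9006 Ω = 9008∠-88.7° Ω.
Step 4 — Source phasor: V = 22.6∠-83.8° V = 2.441 - j22.47 V.
Step 5 — Ohm's law: I = V / Z_total = (2.441 - j22.47) / (200 - j9006) = 0.0025 + j0.0002155 A.
Step 6 — Convert to polar: |I| = 0.002509 A, ∠I = 4.9°.

I = 0.002509∠4.9° A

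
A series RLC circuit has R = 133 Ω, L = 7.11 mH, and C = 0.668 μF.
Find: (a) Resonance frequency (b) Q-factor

Step 1 — Resonance condition Im(Z)=0 gives ω₀ = 1/√(LC).
Step 2 — ω₀ = 1/√(0.00711·6.68e-07) = 1.451e+04 rad/s.
Step 3 — f₀ = ω₀/(2π) = 2309 Hz.
Step 4 — Series Q: Q = ω₀L/R = 1.451e+04·0.00711/133 = 0.7757.

(a) f₀ = 2309 Hz  (b) Q = 0.7757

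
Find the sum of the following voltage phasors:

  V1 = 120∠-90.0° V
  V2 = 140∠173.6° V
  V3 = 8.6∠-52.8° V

Step 1 — Convert each phasor to rectangular form:
  V1 = 120·(cos(-90.0°) + j·sin(-90.0°)) = 0 - j120 V
  V2 = 140·(cos(173.6°) + j·sin(173.6°)) = -139.1 + j15.61 V
  V3 = 8.6·(cos(-52.8°) + j·sin(-52.8°)) = 5.2 - j6.85 V
Step 2 — Sum components: V_total = -133.9 - j111.2 V.
Step 3 — Convert to polar: |V_total| = 174.1 V, ∠V_total = -140.3°.

V_total = 174.1∠-140.3° V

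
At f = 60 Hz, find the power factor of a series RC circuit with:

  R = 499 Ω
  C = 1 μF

Step 1 — Angular frequency: ω = 2π·f = 2π·60 = 377 rad/s.
Step 2 — Component impedances:
  R: Z = R = 499 Ω
  C: Z = 1/(jωC) = -j/(ω·C) = 0 - j2653 Ω
Step 3 — Series combination: Z_total = R + C = 499 - j2653 Ω = 2699∠-79.3° Ω.
Step 4 — Power factor: PF = cos(φ) = Re(Z)/|Z| = 499/2699 = 0.1849.
Step 5 — Type: Im(Z) = -2653 ⇒ leading (phase φ = -79.3°).

PF = 0.1849 (leading, φ = -79.3°)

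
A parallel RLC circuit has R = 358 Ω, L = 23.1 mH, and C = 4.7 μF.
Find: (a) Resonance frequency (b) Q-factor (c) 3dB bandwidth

Step 1 — Resonance: ω₀ = 1/√(LC) = 1/√(0.0231·4.7e-06) = 3035 rad/s.
Step 2 — f₀ = ω₀/(2π) = 483 Hz.
Step 3 — Parallel Q: Q = R/(ω₀L) = 358/(3035·0.0231) = 5.107.
Step 4 — Bandwidth: Δω = ω₀/Q = 594.3 rad/s; BW = Δω/(2π) = 94.59 Hz.

(a) f₀ = 483 Hz  (b) Q = 5.107  (c) BW = 94.59 Hz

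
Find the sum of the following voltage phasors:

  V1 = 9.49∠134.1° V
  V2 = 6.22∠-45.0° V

Step 1 — Convert each phasor to rectangular form:
  V1 = 9.49·(cos(134.1°) + j·sin(134.1°)) = -6.604 + j6.815 V
  V2 = 6.22·(cos(-45.0°) + j·sin(-45.0°)) = 4.398 - j4.398 V
Step 2 — Sum components: V_total = -2.206 + j2.417 V.
Step 3 — Convert to polar: |V_total| = 3.272 V, ∠V_total = 132.4°.

V_total = 3.272∠132.4° V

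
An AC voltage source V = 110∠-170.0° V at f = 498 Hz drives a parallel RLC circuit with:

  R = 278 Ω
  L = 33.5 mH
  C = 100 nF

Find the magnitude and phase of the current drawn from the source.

Step 1 — Angular frequency: ω = 2π·f = 2π·498 = 3129 rad/s.
Step 2 — Component impedances:
  R: Z = R = 278 Ω
  L: Z = jωL = j·3129·0.0335 = 0 + j104.8 Ω
  C: Z = 1/(jωC) = -j/(ω·C) = 0 - j3196 Ω
Step 3 — Parallel combination: 1/Z_total = 1/R + 1/L + 1/C; Z_total = 36.68 + j94.08 Ω = 101∠68.7° Ω.
Step 4 — Source phasor: V = 110∠-170.0° V = -108.3 - j19.1 V.
Step 5 — Ohm's law: I = V / Z_total = (-108.3 - j19.1) / (36.68 + j94.08) = -0.5659 + j0.9308 A.
Step 6 — Convert to polar: |I| = 1.089 A, ∠I = 121.3°.

I = 1.089∠121.3° A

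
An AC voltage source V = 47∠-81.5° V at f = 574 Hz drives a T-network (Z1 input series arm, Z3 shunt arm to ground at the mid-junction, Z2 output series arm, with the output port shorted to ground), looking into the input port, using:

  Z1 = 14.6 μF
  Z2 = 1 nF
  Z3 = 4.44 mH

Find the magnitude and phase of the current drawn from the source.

Step 1 — Angular frequency: ω = 2π·f = 2π·574 = 3607 rad/s.
Step 2 — Component impedances:
  Z1: Z = 1/(jωC) = -j/(ω·C) = 0 - j18.99 Ω
  Z2: Z = 1/(jωC) = -j/(ω·C) = 0 - j2.773e+05 Ω
  Z3: Z = jωL = j·3607·0.00444 = 0 + j16.01 Ω
Step 3 — With the output port shorted to ground, the output series arm Z2 runs from the junction to ground; the shunt arm Z3 also runs from the junction to ground. They appear in parallel: Z3 || Z2 = 0 + j16.01 Ω.
Step 4 — Series with input arm Z1: Z_in = Z1 + (Z3 || Z2) = 0 - j2.977 Ω = 2.977∠-90.0° Ω.
Step 5 — Source phasor: V = 47∠-81.5° V = 6.947 - j46.48 V.
Step 6 — Ohm's law: I = V / Z_total = (6.947 - j46.48) / (0 - j2.977) = 15.61 + j2.333 A.
Step 7 — Convert to polar: |I| = 15.79 A, ∠I = 8.5°.

I = 15.79∠8.5° A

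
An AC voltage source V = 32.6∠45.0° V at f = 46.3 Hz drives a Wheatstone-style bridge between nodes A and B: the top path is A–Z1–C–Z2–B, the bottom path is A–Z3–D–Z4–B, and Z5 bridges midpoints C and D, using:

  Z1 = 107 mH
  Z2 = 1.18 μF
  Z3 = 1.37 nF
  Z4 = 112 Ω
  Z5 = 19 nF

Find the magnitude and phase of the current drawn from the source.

Step 1 — Angular frequency: ω = 2π·f = 2π·46.3 = 290.9 rad/s.
Step 2 — Component impedances:
  Z1: Z = jωL = j·290.9·0.107 = 0 + j31.13 Ω
  Z2: Z = 1/(jωC) = -j/(ω·C) = 0 - j2913 Ω
  Z3: Z = 1/(jωC) = -j/(ω·C) = 0 - j2.509e+06 Ω
  Z4: Z = R = 112 Ω
  Z5: Z = 1/(jωC) = -j/(ω·C) = 0 - j1.809e+05 Ω
Step 3 — Bridge requires nodal analysis (the Z5 bridge couples midpoints C and D, so the two paths cannot be reduced to a simple series/parallel combination). Setting node B to ground and injecting 1 A at node A, the 3-node admittance system at A, C, D solves to V_A = Z_AB = 0.03221 - j2833 Ω = 2833∠-90.0° Ω.
Step 4 — Source phasor: V = 32.6∠45.0° V = 23.05 + j23.05 V.
Step 5 — Ohm's law: I = V / Z_total = (23.05 + j23.05) / (0.03221 - j2833) = -0.008138 + j0.008138 A.
Step 6 — Convert to polar: |I| = 0.01151 A, ∠I = 135.0°.

I = 0.01151∠135.0° A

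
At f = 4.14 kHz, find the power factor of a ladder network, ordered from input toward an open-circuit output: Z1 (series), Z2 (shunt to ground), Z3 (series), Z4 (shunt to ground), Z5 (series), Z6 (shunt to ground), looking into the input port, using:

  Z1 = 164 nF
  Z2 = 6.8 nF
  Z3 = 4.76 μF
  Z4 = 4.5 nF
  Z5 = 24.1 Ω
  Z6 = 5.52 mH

Step 1 — Angular frequency: ω = 2π·f = 2π·4140 = 2.601e+04 rad/s.
Step 2 — Component impedances:
  Z1: Z = 1/(jωC) = -j/(ω·C) = 0 - j234.4 Ω
  Z2: Z = 1/(jωC) = -j/(ω·C) = 0 - j5653 Ω
  Z3: Z = 1/(jωC) = -j/(ω·C) = 0 - j8.076 Ω
  Z4: Z = 1/(jωC) = -j/(ω·C) = 0 - j8543 Ω
  Z5: Z = R = 24.1 Ω
  Z6: Z = jωL = j·2.601e+04·0.00552 = 0 + j143.6 Ω
Step 3 — Ladder network (open output): work backward from the far end, alternating series and parallel combinations. Z_in = 26.19 - j93.19 Ω = 96.8∠-74.3° Ω.
Step 4 — Power factor: PF = cos(φ) = Re(Z)/|Z| = 26.19/96.8 = 0.2706.
Step 5 — Type: Im(Z) = -93.19 ⇒ leading (phase φ = -74.3°).

PF = 0.2706 (leading, φ = -74.3°)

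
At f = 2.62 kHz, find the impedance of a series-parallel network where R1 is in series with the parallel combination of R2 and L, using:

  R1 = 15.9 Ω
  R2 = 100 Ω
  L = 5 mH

Step 1 — Angular frequency: ω = 2π·f = 2π·2620 = 1.646e+04 rad/s.
Step 2 — Component impedances:
  R1: Z = R = 15.9 Ω
  R2: Z = R = 100 Ω
  L: Z = jωL = j·1.646e+04·0.005 = 0 + j82.31 Ω
Step 3 — Parallel branch: R2 || L = 1/(1/R2 + 1/L) = 40.39 + j49.07 Ω.
Step 4 — Series with R1: Z_total = R1 + (R2 || L) = 56.29 + j49.07 Ω = 74.67∠41.1° Ω.

Z = 56.29 + j49.07 Ω = 74.67∠41.1° Ω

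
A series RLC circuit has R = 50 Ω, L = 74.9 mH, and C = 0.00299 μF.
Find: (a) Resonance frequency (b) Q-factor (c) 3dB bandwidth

Step 1 — Resonance: ω₀ = 1/√(LC) = 1/√(0.0749·2.99e-09) = 6.682e+04 rad/s.
Step 2 — f₀ = ω₀/(2π) = 1.064e+04 Hz.
Step 3 — Series Q: Q = ω₀L/R = 6.682e+04·0.0749/50 = 100.1.
Step 4 — Bandwidth: Δω = ω₀/Q = 667.6 rad/s; BW = Δω/(2π) = 106.2 Hz.

(a) f₀ = 1.064e+04 Hz  (b) Q = 100.1  (c) BW = 106.2 Hz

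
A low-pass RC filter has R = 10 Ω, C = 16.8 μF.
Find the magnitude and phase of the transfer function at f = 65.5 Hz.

Step 1 — Angular frequency: ω = 2π·65.5 = 411.5 rad/s.
Step 2 — Transfer function: H(jω) = 1/(1 + jωRC).
Step 3 — Denominator: 1 + jωRC = 1 + j·411.5·10·1.68e-05 = 1 + j0.06914.
Step 4 — H = 0.9952 - j0.06881.
Step 5 — Magnitude: |H| = 0.9976 (-0.0 dB); phase: φ = -4.0°.

|H| = 0.9976 (-0.0 dB), φ = -4.0°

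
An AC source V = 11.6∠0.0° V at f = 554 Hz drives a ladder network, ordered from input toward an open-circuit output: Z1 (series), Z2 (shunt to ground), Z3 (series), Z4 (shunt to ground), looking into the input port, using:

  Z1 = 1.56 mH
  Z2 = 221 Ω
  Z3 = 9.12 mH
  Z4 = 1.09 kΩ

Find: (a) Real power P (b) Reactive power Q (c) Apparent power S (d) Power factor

Step 1 — Angular frequency: ω = 2π·f = 2π·554 = 3481 rad/s.
Step 2 — Component impedances:
  Z1: Z = jωL = j·3481·0.00156 = 0 + j5.43 Ω
  Z2: Z = R = 221 Ω
  Z3: Z = jωL = j·3481·0.00912 = 0 + j31.75 Ω
  Z4: Z = R = 1090 Ω
Step 3 — Ladder network (open output): work backward from the far end, alternating series and parallel combinations. Z_in = 183.8 + j6.332 Ω = 183.9∠2.0° Ω.
Step 4 — Source phasor: V = 11.6∠0.0° V = 11.6 V.
Step 5 — Current: I = V / Z = 0.06305 - j0.002172 A = 0.06309∠-2.0° A.
Step 6 — Complex power: S = V·I* = 0.7314 + j0.0252 VA.
Step 7 — Real power: P = Re(S) = 0.7314 W.
Step 8 — Reactive power: Q = Im(S) = 0.0252 VAR.
Step 9 — Apparent power: |S| = 0.7318 VA.
Step 10 — Power factor: PF = P/|S| = 0.9994 (lagging).

(a) P = 0.7314 W  (b) Q = 0.0252 VAR  (c) S = 0.7318 VA  (d) PF = 0.9994 (lagging)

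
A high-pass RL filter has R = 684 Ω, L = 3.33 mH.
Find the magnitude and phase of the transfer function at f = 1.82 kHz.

Step 1 — Angular frequency: ω = 2π·1820 = 1.144e+04 rad/s.
Step 2 — Transfer function: H(jω) = jωL/(R + jωL).
Step 3 — Numerator jωL = j·38.08; denominator R + jωL = 684 + j38.08.
Step 4 — H = 0.00309 + j0.0555.
Step 5 — Magnitude: |H| = 0.05559 (-25.1 dB); phase: φ = 86.8°.

|H| = 0.05559 (-25.1 dB), φ = 86.8°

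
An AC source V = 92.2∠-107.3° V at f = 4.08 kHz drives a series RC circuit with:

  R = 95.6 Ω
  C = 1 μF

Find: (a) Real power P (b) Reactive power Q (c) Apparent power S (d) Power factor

Step 1 — Angular frequency: ω = 2π·f = 2π·4080 = 2.564e+04 rad/s.
Step 2 — Component impedances:
  R: Z = R = 95.6 Ω
  C: Z = 1/(jωC) = -j/(ω·C) = 0 - j39.01 Ω
Step 3 — Series combination: Z_total = R + C = 95.6 - j39.01 Ω = 103.3∠-22.2° Ω.
Step 4 — Source phasor: V = 92.2∠-107.3° V = -27.42 - j88.03 V.
Step 5 — Current: I = V / Z = 0.07623 - j0.8897 A = 0.893∠-85.1° A.
Step 6 — Complex power: S = V·I* = 76.23 - j31.1 VA.
Step 7 — Real power: P = Re(S) = 76.23 W.
Step 8 — Reactive power: Q = Im(S) = -31.1 VAR.
Step 9 — Apparent power: |S| = 82.33 VA.
Step 10 — Power factor: PF = P/|S| = 0.9259 (leading).

(a) P = 76.23 W  (b) Q = -31.1 VAR  (c) S = 82.33 VA  (d) PF = 0.9259 (leading)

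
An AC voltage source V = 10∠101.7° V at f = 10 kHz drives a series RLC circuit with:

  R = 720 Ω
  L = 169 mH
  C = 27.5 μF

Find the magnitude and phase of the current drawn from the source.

Step 1 — Angular frequency: ω = 2π·f = 2π·1e+04 = 6.283e+04 rad/s.
Step 2 — Component impedances:
  R: Z = R = 720 Ω
  L: Z = jωL = j·6.283e+04·0.169 = 0 + j1.062e+04 Ω
  C: Z = 1/(jωC) = -j/(ω·C) = 0 - j0.5787 Ω
Step 3 — Series combination: Z_total = R + L + C = 720 + j1.062e+04 Ω = 1.064e+04∠86.1° Ω.
Step 4 — Source phasor: V = 10∠101.7° V = -2.028 + j9.792 V.
Step 5 — Ohm's law: I = V / Z_total = (-2.028 + j9.792) / (720 + j1.062e+04) = 0.0009051 + j0.0002524 A.
Step 6 — Convert to polar: |I| = 0.0009396 A, ∠I = 15.6°.

I = 0.0009396∠15.6° A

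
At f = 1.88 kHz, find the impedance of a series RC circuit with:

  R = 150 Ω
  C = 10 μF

Step 1 — Angular frequency: ω = 2π·f = 2π·1880 = 1.181e+04 rad/s.
Step 2 — Component impedances:
  R: Z = R = 150 Ω
  C: Z = 1/(jωC) = -j/(ω·C) = 0 - j8.466 Ω
Step 3 — Series combination: Z_total = R + C = 150 - j8.466 Ω = 150.2∠-3.2° Ω.

Z = 150 - j8.466 Ω = 150.2∠-3.2° Ω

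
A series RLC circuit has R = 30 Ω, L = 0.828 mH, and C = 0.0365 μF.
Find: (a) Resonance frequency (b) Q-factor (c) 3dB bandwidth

Step 1 — Resonance: ω₀ = 1/√(LC) = 1/√(0.000828·3.65e-08) = 1.819e+05 rad/s.
Step 2 — f₀ = ω₀/(2π) = 2.895e+04 Hz.
Step 3 — Series Q: Q = ω₀L/R = 1.819e+05·0.000828/30 = 5.021.
Step 4 — Bandwidth: Δω = ω₀/Q = 3.623e+04 rad/s; BW = Δω/(2π) = 5766 Hz.

(a) f₀ = 2.895e+04 Hz  (b) Q = 5.021  (c) BW = 5766 Hz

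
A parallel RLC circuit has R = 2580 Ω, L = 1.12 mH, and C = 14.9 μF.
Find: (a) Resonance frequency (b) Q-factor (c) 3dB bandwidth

Step 1 — Resonance: ω₀ = 1/√(LC) = 1/√(0.00112·1.49e-05) = 7741 rad/s.
Step 2 — f₀ = ω₀/(2π) = 1232 Hz.
Step 3 — Parallel Q: Q = R/(ω₀L) = 2580/(7741·0.00112) = 297.6.
Step 4 — Bandwidth: Δω = ω₀/Q = 26.01 rad/s; BW = Δω/(2π) = 4.14 Hz.

(a) f₀ = 1232 Hz  (b) Q = 297.6  (c) BW = 4.14 Hz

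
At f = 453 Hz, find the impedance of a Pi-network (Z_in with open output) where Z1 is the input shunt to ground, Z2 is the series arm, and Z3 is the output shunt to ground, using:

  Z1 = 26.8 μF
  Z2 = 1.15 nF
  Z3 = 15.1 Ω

Step 1 — Angular frequency: ω = 2π·f = 2π·453 = 2846 rad/s.
Step 2 — Component impedances:
  Z1: Z = 1/(jωC) = -j/(ω·C) = 0 - j13.11 Ω
  Z2: Z = 1/(jωC) = -j/(ω·C) = 0 - j3.055e+05 Ω
  Z3: Z = R = 15.1 Ω
Step 3 — With open output, the series arm Z2 and the output shunt Z3 appear in series to ground: Z2 + Z3 = 15.1 - j3.055e+05 Ω.
Step 4 — Parallel with input shunt Z1: Z_in = Z1 || (Z2 + Z3) = 2.78e-08 - j13.11 Ω = 13.11∠-90.0° Ω.

Z = 2.78e-08 - j13.11 Ω = 13.11∠-90.0° Ω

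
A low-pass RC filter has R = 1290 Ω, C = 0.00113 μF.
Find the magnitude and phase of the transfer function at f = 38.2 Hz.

Step 1 — Angular frequency: ω = 2π·38.2 = 240 rad/s.
Step 2 — Transfer function: H(jω) = 1/(1 + jωRC).
Step 3 — Denominator: 1 + jωRC = 1 + j·240·1290·1.13e-09 = 1 + j0.0003499.
Step 4 — H = 1 - j0.0003499.
Step 5 — Magnitude: |H| = 1 (-0.0 dB); phase: φ = -0.0°.

|H| = 1 (-0.0 dB), φ = -0.0°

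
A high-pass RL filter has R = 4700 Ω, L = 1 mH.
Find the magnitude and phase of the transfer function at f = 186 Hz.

Step 1 — Angular frequency: ω = 2π·186 = 1169 rad/s.
Step 2 — Transfer function: H(jω) = jωL/(R + jωL).
Step 3 — Numerator jωL = j·1.169; denominator R + jωL = 4700 + j1.169.
Step 4 — H = 6.183e-08 + j0.0002487.
Step 5 — Magnitude: |H| = 0.0002487 (-72.1 dB); phase: φ = 90.0°.

|H| = 0.0002487 (-72.1 dB), φ = 90.0°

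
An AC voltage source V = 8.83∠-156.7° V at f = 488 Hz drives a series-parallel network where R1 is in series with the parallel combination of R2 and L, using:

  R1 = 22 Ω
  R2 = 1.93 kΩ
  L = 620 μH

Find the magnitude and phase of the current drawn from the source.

Step 1 — Angular frequency: ω = 2π·f = 2π·488 = 3066 rad/s.
Step 2 — Component impedances:
  R1: Z = R = 22 Ω
  R2: Z = R = 1930 Ω
  L: Z = jωL = j·3066·0.00062 = 0 + j1.901 Ω
Step 3 — Parallel branch: R2 || L = 1/(1/R2 + 1/L) = 0.001873 + j1.901 Ω.
Step 4 — Series with R1: Z_total = R1 + (R2 || L) = 22 + j1.901 Ω = 22.08∠4.9° Ω.
Step 5 — Source phasor: V = 8.83∠-156.7° V = -8.11 - j3.493 V.
Step 6 — Ohm's law: I = V / Z_total = (-8.11 - j3.493) / (22 + j1.901) = -0.3795 - j0.126 A.
Step 7 — Convert to polar: |I| = 0.3998 A, ∠I = -161.6°.

I = 0.3998∠-161.6° A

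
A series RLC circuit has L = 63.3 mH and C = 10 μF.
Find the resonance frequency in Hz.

Step 1 — Resonance condition Im(Z)=0 gives ω₀ = 1/√(LC).
Step 2 — ω₀ = 1/√(0.0633·1e-05) = 1257 rad/s.
Step 3 — f₀ = ω₀/(2π) = 200 Hz.

f₀ = 200 Hz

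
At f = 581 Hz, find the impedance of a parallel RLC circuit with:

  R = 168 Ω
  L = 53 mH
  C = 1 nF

Step 1 — Angular frequency: ω = 2π·f = 2π·581 = 3651 rad/s.
Step 2 — Component impedances:
  R: Z = R = 168 Ω
  L: Z = jωL = j·3651·0.053 = 0 + j193.5 Ω
  C: Z = 1/(jωC) = -j/(ω·C) = 0 - j2.739e+05 Ω
Step 3 — Parallel combination: 1/Z_total = 1/R + 1/L + 1/C; Z_total = 95.84 + j83.16 Ω = 126.9∠40.9° Ω.

Z = 95.84 + j83.16 Ω = 126.9∠40.9° Ω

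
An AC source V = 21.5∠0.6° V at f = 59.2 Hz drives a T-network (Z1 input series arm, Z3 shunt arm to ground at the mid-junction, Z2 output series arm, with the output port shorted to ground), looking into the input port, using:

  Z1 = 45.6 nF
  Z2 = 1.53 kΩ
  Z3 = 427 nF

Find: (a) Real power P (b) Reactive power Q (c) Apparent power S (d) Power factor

Step 1 — Angular frequency: ω = 2π·f = 2π·59.2 = 372 rad/s.
Step 2 — Component impedances:
  Z1: Z = 1/(jωC) = -j/(ω·C) = 0 - j5.896e+04 Ω
  Z2: Z = R = 1530 Ω
  Z3: Z = 1/(jωC) = -j/(ω·C) = 0 - j6296 Ω
Step 3 — With the output port shorted to ground, the output series arm Z2 runs from the junction to ground; the shunt arm Z3 also runs from the junction to ground. They appear in parallel: Z3 || Z2 = 1445 - j351.1 Ω.
Step 4 — Series with input arm Z1: Z_in = Z1 + (Z3 || Z2) = 1445 - j5.931e+04 Ω = 5.933e+04∠-88.6° Ω.
Step 5 — Source phasor: V = 21.5∠0.6° V = 21.5 + j0.2251 V.
Step 6 — Current: I = V / Z = 5.031e-06 + j0.0003624 A = 0.0003624∠89.2° A.
Step 7 — Complex power: S = V·I* = 0.0001897 - j0.007789 VA.
Step 8 — Real power: P = Re(S) = 0.0001897 W.
Step 9 — Reactive power: Q = Im(S) = -0.007789 VAR.
Step 10 — Apparent power: |S| = 0.007792 VA.
Step 11 — Power factor: PF = P/|S| = 0.02435 (leading).

(a) P = 0.0001897 W  (b) Q = -0.007789 VAR  (c) S = 0.007792 VA  (d) PF = 0.02435 (leading)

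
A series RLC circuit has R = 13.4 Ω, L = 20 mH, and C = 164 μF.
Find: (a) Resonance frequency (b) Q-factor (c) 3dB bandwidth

Step 1 — Resonance: ω₀ = 1/√(LC) = 1/√(0.02·0.000164) = 552.2 rad/s.
Step 2 — f₀ = ω₀/(2π) = 87.88 Hz.
Step 3 — Series Q: Q = ω₀L/R = 552.2·0.02/13.4 = 0.8241.
Step 4 — Bandwidth: Δω = ω₀/Q = 670 rad/s; BW = Δω/(2π) = 106.6 Hz.

(a) f₀ = 87.88 Hz  (b) Q = 0.8241  (c) BW = 106.6 Hz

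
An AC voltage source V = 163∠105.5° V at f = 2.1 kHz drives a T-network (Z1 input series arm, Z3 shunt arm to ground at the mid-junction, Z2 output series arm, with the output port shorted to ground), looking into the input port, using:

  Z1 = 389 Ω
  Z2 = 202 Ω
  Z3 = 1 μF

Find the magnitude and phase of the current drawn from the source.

Step 1 — Angular frequency: ω = 2π·f = 2π·2100 = 1.319e+04 rad/s.
Step 2 — Component impedances:
  Z1: Z = R = 389 Ω
  Z2: Z = R = 202 Ω
  Z3: Z = 1/(jωC) = -j/(ω·C) = 0 - j75.79 Ω
Step 3 — With the output port shorted to ground, the output series arm Z2 runs from the junction to ground; the shunt arm Z3 also runs from the junction to ground. They appear in parallel: Z3 || Z2 = 24.93 - j66.44 Ω.
Step 4 — Series with input arm Z1: Z_in = Z1 + (Z3 || Z2) = 413.9 - j66.44 Ω = 419.2∠-9.1° Ω.
Step 5 — Source phasor: V = 163∠105.5° V = -43.56 + j157.1 V.
Step 6 — Ohm's law: I = V / Z_total = (-43.56 + j157.1) / (413.9 - j66.44) = -0.162 + j0.3535 A.
Step 7 — Convert to polar: |I| = 0.3888 A, ∠I = 114.6°.

I = 0.3888∠114.6° A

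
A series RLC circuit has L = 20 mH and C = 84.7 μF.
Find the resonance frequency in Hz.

Step 1 — Resonance condition Im(Z)=0 gives ω₀ = 1/√(LC).
Step 2 — ω₀ = 1/√(0.02·8.47e-05) = 768.3 rad/s.
Step 3 — f₀ = ω₀/(2π) = 122.3 Hz.

f₀ = 122.3 Hz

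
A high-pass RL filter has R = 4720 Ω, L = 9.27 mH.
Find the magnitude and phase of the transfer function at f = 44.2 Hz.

Step 1 — Angular frequency: ω = 2π·44.2 = 277.7 rad/s.
Step 2 — Transfer function: H(jω) = jωL/(R + jωL).
Step 3 — Numerator jωL = j·2.574; denominator R + jωL = 4720 + j2.574.
Step 4 — H = 2.975e-07 + j0.0005454.
Step 5 — Magnitude: |H| = 0.0005454 (-65.3 dB); phase: φ = 90.0°.

|H| = 0.0005454 (-65.3 dB), φ = 90.0°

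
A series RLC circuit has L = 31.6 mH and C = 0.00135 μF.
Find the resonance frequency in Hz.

Step 1 — Resonance condition Im(Z)=0 gives ω₀ = 1/√(LC).
Step 2 — ω₀ = 1/√(0.0316·1.35e-09) = 1.531e+05 rad/s.
Step 3 — f₀ = ω₀/(2π) = 2.437e+04 Hz.

f₀ = 2.437e+04 Hz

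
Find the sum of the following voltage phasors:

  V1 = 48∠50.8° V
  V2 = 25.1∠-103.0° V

Step 1 — Convert each phasor to rectangular form:
  V1 = 48·(cos(50.8°) + j·sin(50.8°)) = 30.34 + j37.2 V
  V2 = 25.1·(cos(-103.0°) + j·sin(-103.0°)) = -5.646 - j24.46 V
Step 2 — Sum components: V_total = 24.69 + j12.74 V.
Step 3 — Convert to polar: |V_total| = 27.78 V, ∠V_total = 27.3°.

V_total = 27.78∠27.3° V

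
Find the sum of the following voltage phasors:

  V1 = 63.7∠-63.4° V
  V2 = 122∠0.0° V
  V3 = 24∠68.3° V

Step 1 — Convert each phasor to rectangular form:
  V1 = 63.7·(cos(-63.4°) + j·sin(-63.4°)) = 28.52 - j56.96 V
  V2 = 122·(cos(0.0°) + j·sin(0.0°)) = 122 V
  V3 = 24·(cos(68.3°) + j·sin(68.3°)) = 8.874 + j22.3 V
Step 2 — Sum components: V_total = 159.4 - j34.66 V.
Step 3 — Convert to polar: |V_total| = 163.1 V, ∠V_total = -12.3°.

V_total = 163.1∠-12.3° V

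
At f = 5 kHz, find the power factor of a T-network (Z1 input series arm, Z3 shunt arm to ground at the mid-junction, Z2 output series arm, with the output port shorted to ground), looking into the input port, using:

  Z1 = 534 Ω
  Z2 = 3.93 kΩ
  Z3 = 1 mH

Step 1 — Angular frequency: ω = 2π·f = 2π·5000 = 3.142e+04 rad/s.
Step 2 — Component impedances:
  Z1: Z = R = 534 Ω
  Z2: Z = R = 3930 Ω
  Z3: Z = jωL = j·3.142e+04·0.001 = 0 + j31.42 Ω
Step 3 — With the output port shorted to ground, the output series arm Z2 runs from the junction to ground; the shunt arm Z3 also runs from the junction to ground. They appear in parallel: Z3 || Z2 = 0.2511 + j31.41 Ω.
Step 4 — Series with input arm Z1: Z_in = Z1 + (Z3 || Z2) = 534.3 + j31.41 Ω = 535.2∠3.4° Ω.
Step 5 — Power factor: PF = cos(φ) = Re(Z)/|Z| = 534.3/535.2 = 0.9983.
Step 6 — Type: Im(Z) = 31.41 ⇒ lagging (phase φ = 3.4°).

PF = 0.9983 (lagging, φ = 3.4°)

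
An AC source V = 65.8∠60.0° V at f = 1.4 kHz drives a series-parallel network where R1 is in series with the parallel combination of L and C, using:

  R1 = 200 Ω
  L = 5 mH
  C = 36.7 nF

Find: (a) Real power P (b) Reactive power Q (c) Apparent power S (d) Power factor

Step 1 — Angular frequency: ω = 2π·f = 2π·1400 = 8796 rad/s.
Step 2 — Component impedances:
  R1: Z = R = 200 Ω
  L: Z = jωL = j·8796·0.005 = 0 + j43.98 Ω
  C: Z = 1/(jωC) = -j/(ω·C) = 0 - j3098 Ω
Step 3 — Parallel branch: L || C = 1/(1/L + 1/C) = 0 + j44.62 Ω.
Step 4 — Series with R1: Z_total = R1 + (L || C) = 200 + j44.62 Ω = 204.9∠12.6° Ω.
Step 5 — Source phasor: V = 65.8∠60.0° V = 32.9 + j56.98 V.
Step 6 — Current: I = V / Z = 0.2172 + j0.2365 A = 0.3211∠47.4° A.
Step 7 — Complex power: S = V·I* = 20.62 + j4.6 VA.
Step 8 — Real power: P = Re(S) = 20.62 W.
Step 9 — Reactive power: Q = Im(S) = 4.6 VAR.
Step 10 — Apparent power: |S| = 21.13 VA.
Step 11 — Power factor: PF = P/|S| = 0.976 (lagging).

(a) P = 20.62 W  (b) Q = 4.6 VAR  (c) S = 21.13 VA  (d) PF = 0.976 (lagging)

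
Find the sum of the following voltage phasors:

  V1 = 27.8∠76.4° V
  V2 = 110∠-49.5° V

Step 1 — Convert each phasor to rectangular form:
  V1 = 27.8·(cos(76.4°) + j·sin(76.4°)) = 6.537 + j27.02 V
  V2 = 110·(cos(-49.5°) + j·sin(-49.5°)) = 71.44 - j83.64 V
Step 2 — Sum components: V_total = 77.98 - j56.62 V.
Step 3 — Convert to polar: |V_total| = 96.37 V, ∠V_total = -36.0°.

V_total = 96.37∠-36.0° V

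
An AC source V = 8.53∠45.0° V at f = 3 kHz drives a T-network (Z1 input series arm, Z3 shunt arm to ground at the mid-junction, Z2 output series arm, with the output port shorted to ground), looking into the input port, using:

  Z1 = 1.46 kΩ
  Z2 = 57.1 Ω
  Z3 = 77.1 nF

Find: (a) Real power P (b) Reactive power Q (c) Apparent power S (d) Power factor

Step 1 — Angular frequency: ω = 2π·f = 2π·3000 = 1.885e+04 rad/s.
Step 2 — Component impedances:
  Z1: Z = R = 1460 Ω
  Z2: Z = R = 57.1 Ω
  Z3: Z = 1/(jωC) = -j/(ω·C) = 0 - j688.1 Ω
Step 3 — With the output port shorted to ground, the output series arm Z2 runs from the junction to ground; the shunt arm Z3 also runs from the junction to ground. They appear in parallel: Z3 || Z2 = 56.71 - j4.706 Ω.
Step 4 — Series with input arm Z1: Z_in = Z1 + (Z3 || Z2) = 1517 - j4.706 Ω = 1517∠-0.2° Ω.
Step 5 — Source phasor: V = 8.53∠45.0° V = 6.032 + j6.032 V.
Step 6 — Current: I = V / Z = 0.003964 + j0.003989 A = 0.005624∠45.2° A.
Step 7 — Complex power: S = V·I* = 0.04797 - j0.0001488 VA.
Step 8 — Real power: P = Re(S) = 0.04797 W.
Step 9 — Reactive power: Q = Im(S) = -0.0001488 VAR.
Step 10 — Apparent power: |S| = 0.04797 VA.
Step 11 — Power factor: PF = P/|S| = 1 (leading).

(a) P = 0.04797 W  (b) Q = -0.0001488 VAR  (c) S = 0.04797 VA  (d) PF = 1 (leading)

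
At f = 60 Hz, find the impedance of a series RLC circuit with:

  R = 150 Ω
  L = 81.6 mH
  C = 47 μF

Step 1 — Angular frequency: ω = 2π·f = 2π·60 = 377 rad/s.
Step 2 — Component impedances:
  R: Z = R = 150 Ω
  L: Z = jωL = j·377·0.0816 = 0 + j30.76 Ω
  C: Z = 1/(jωC) = -j/(ω·C) = 0 - j56.44 Ω
Step 3 — Series combination: Z_total = R + L + C = 150 - j25.68 Ω = 152.2∠-9.7° Ω.

Z = 150 - j25.68 Ω = 152.2∠-9.7° Ω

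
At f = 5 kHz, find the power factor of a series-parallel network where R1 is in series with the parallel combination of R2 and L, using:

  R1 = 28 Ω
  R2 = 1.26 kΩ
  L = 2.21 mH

Step 1 — Angular frequency: ω = 2π·f = 2π·5000 = 3.142e+04 rad/s.
Step 2 — Component impedances:
  R1: Z = R = 28 Ω
  R2: Z = R = 1260 Ω
  L: Z = jωL = j·3.142e+04·0.00221 = 0 + j69.43 Ω
Step 3 — Parallel branch: R2 || L = 1/(1/R2 + 1/L) = 3.814 + j69.22 Ω.
Step 4 — Series with R1: Z_total = R1 + (R2 || L) = 31.81 + j69.22 Ω = 76.18∠65.3° Ω.
Step 5 — Power factor: PF = cos(φ) = Re(Z)/|Z| = 31.81/76.18 = 0.4176.
Step 6 — Type: Im(Z) = 69.22 ⇒ lagging (phase φ = 65.3°).

PF = 0.4176 (lagging, φ = 65.3°)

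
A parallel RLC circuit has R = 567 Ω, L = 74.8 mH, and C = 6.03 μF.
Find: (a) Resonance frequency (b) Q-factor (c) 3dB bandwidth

Step 1 — Resonance: ω₀ = 1/√(LC) = 1/√(0.0748·6.03e-06) = 1489 rad/s.
Step 2 — f₀ = ω₀/(2π) = 237 Hz.
Step 3 — Parallel Q: Q = R/(ω₀L) = 567/(1489·0.0748) = 5.091.
Step 4 — Bandwidth: Δω = ω₀/Q = 292.5 rad/s; BW = Δω/(2π) = 46.55 Hz.

(a) f₀ = 237 Hz  (b) Q = 5.091  (c) BW = 46.55 Hz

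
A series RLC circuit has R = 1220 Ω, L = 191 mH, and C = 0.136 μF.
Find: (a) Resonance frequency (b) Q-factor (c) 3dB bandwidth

Step 1 — Resonance: ω₀ = 1/√(LC) = 1/√(0.191·1.36e-07) = 6205 rad/s.
Step 2 — f₀ = ω₀/(2π) = 987.5 Hz.
Step 3 — Series Q: Q = ω₀L/R = 6205·0.191/1220 = 0.9714.
Step 4 — Bandwidth: Δω = ω₀/Q = 6387 rad/s; BW = Δω/(2π) = 1017 Hz.

(a) f₀ = 987.5 Hz  (b) Q = 0.9714  (c) BW = 1017 Hz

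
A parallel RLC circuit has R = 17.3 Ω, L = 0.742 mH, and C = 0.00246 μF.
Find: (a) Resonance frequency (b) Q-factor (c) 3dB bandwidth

Step 1 — Resonance: ω₀ = 1/√(LC) = 1/√(0.000742·2.46e-09) = 7.402e+05 rad/s.
Step 2 — f₀ = ω₀/(2π) = 1.178e+05 Hz.
Step 3 — Parallel Q: Q = R/(ω₀L) = 17.3/(7.402e+05·0.000742) = 0.0315.
Step 4 — Bandwidth: Δω = ω₀/Q = 2.35e+07 rad/s; BW = Δω/(2π) = 3.74e+06 Hz.

(a) f₀ = 1.178e+05 Hz  (b) Q = 0.0315  (c) BW = 3.74e+06 Hz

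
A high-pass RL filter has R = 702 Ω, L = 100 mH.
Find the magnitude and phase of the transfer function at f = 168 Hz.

Step 1 — Angular frequency: ω = 2π·168 = 1056 rad/s.
Step 2 — Transfer function: H(jω) = jωL/(R + jωL).
Step 3 — Numerator jωL = j·105.6; denominator R + jωL = 702 + j105.6.
Step 4 — H = 0.02211 + j0.147.
Step 5 — Magnitude: |H| = 0.1487 (-16.6 dB); phase: φ = 81.4°.

|H| = 0.1487 (-16.6 dB), φ = 81.4°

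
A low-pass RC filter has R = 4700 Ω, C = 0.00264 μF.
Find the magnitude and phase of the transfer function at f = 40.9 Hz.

Step 1 — Angular frequency: ω = 2π·40.9 = 257 rad/s.
Step 2 — Transfer function: H(jω) = 1/(1 + jωRC).
Step 3 — Denominator: 1 + jωRC = 1 + j·257·4700·2.64e-09 = 1 + j0.003189.
Step 4 — H = 1 - j0.003189.
Step 5 — Magnitude: |H| = 1 (-0.0 dB); phase: φ = -0.2°.

|H| = 1 (-0.0 dB), φ = -0.2°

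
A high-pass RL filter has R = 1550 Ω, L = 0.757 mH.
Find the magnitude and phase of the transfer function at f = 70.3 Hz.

Step 1 — Angular frequency: ω = 2π·70.3 = 441.7 rad/s.
Step 2 — Transfer function: H(jω) = jωL/(R + jωL).
Step 3 — Numerator jωL = j·0.3344; denominator R + jωL = 1550 + j0.3344.
Step 4 — H = 4.654e-08 + j0.0002157.
Step 5 — Magnitude: |H| = 0.0002157 (-73.3 dB); phase: φ = 90.0°.

|H| = 0.0002157 (-73.3 dB), φ = 90.0°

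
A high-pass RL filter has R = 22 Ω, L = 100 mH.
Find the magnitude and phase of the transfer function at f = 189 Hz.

Step 1 — Angular frequency: ω = 2π·189 = 1188 rad/s.
Step 2 — Transfer function: H(jω) = jωL/(R + jωL).
Step 3 — Numerator jωL = j·118.8; denominator R + jωL = 22 + j118.8.
Step 4 — H = 0.9668 + j0.1791.
Step 5 — Magnitude: |H| = 0.9833 (-0.1 dB); phase: φ = 10.5°.

|H| = 0.9833 (-0.1 dB), φ = 10.5°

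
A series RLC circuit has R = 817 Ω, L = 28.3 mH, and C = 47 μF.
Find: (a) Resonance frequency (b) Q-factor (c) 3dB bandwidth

Step 1 — Resonance: ω₀ = 1/√(LC) = 1/√(0.0283·4.7e-05) = 867.1 rad/s.
Step 2 — f₀ = ω₀/(2π) = 138 Hz.
Step 3 — Series Q: Q = ω₀L/R = 867.1·0.0283/817 = 0.03003.
Step 4 — Bandwidth: Δω = ω₀/Q = 2.887e+04 rad/s; BW = Δω/(2π) = 4595 Hz.

(a) f₀ = 138 Hz  (b) Q = 0.03003  (c) BW = 4595 Hz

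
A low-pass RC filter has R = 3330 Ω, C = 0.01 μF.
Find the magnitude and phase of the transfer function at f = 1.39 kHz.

Step 1 — Angular frequency: ω = 2π·1390 = 8734 rad/s.
Step 2 — Transfer function: H(jω) = 1/(1 + jωRC).
Step 3 — Denominator: 1 + jωRC = 1 + j·8734·3330·1e-08 = 1 + j0.2908.
Step 4 — H = 0.922 - j0.2681.
Step 5 — Magnitude: |H| = 0.9602 (-0.4 dB); phase: φ = -16.2°.

|H| = 0.9602 (-0.4 dB), φ = -16.2°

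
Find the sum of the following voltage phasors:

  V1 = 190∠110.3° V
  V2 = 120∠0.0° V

Step 1 — Convert each phasor to rectangular form:
  V1 = 190·(cos(110.3°) + j·sin(110.3°)) = -65.92 + j178.2 V
  V2 = 120·(cos(0.0°) + j·sin(0.0°)) = 120 V
Step 2 — Sum components: V_total = 54.08 + j178.2 V.
Step 3 — Convert to polar: |V_total| = 186.2 V, ∠V_total = 73.1°.

V_total = 186.2∠73.1° V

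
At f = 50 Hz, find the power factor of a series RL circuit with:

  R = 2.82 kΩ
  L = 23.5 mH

Step 1 — Angular frequency: ω = 2π·f = 2π·50 = 314.2 rad/s.
Step 2 — Component impedances:
  R: Z = R = 2820 Ω
  L: Z = jωL = j·314.2·0.0235 = 0 + j7.383 Ω
Step 3 — Series combination: Z_total = R + L = 2820 + j7.383 Ω = 2820∠0.1° Ω.
Step 4 — Power factor: PF = cos(φ) = Re(Z)/|Z| = 2820/2820 = 1.
Step 5 — Type: Im(Z) = 7.383 ⇒ lagging (phase φ = 0.1°).

PF = 1 (lagging, φ = 0.1°)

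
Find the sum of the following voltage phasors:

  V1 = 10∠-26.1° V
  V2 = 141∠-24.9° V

Step 1 — Convert each phasor to rectangular form:
  V1 = 10·(cos(-26.1°) + j·sin(-26.1°)) = 8.98 - j4.399 V
  V2 = 141·(cos(-24.9°) + j·sin(-24.9°)) = 127.9 - j59.37 V
Step 2 — Sum components: V_total = 136.9 - j63.77 V.
Step 3 — Convert to polar: |V_total| = 151 V, ∠V_total = -25.0°.

V_total = 151∠-25.0° V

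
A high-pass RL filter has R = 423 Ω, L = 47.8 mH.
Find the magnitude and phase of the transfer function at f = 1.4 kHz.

Step 1 — Angular frequency: ω = 2π·1400 = 8796 rad/s.
Step 2 — Transfer function: H(jω) = jωL/(R + jωL).
Step 3 — Numerator jωL = j·420.5; denominator R + jωL = 423 + j420.5.
Step 4 — H = 0.497 + j0.5.
Step 5 — Magnitude: |H| = 0.705 (-3.0 dB); phase: φ = 45.2°.

|H| = 0.705 (-3.0 dB), φ = 45.2°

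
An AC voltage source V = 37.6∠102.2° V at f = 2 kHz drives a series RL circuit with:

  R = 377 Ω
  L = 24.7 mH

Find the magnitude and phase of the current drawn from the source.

Step 1 — Angular frequency: ω = 2π·f = 2π·2000 = 1.257e+04 rad/s.
Step 2 — Component impedances:
  R: Z = R = 377 Ω
  L: Z = jωL = j·1.257e+04·0.0247 = 0 + j310.4 Ω
Step 3 — Series combination: Z_total = R + L = 377 + j310.4 Ω = 488.3∠39.5° Ω.
Step 4 — Source phasor: V = 37.6∠102.2° V = -7.946 + j36.75 V.
Step 5 — Ohm's law: I = V / Z_total = (-7.946 + j36.75) / (377 + j310.4) = 0.03527 + j0.06844 A.
Step 6 — Convert to polar: |I| = 0.077 A, ∠I = 62.7°.

I = 0.077∠62.7° A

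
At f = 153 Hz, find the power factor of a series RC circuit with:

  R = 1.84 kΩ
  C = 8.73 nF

Step 1 — Angular frequency: ω = 2π·f = 2π·153 = 961.3 rad/s.
Step 2 — Component impedances:
  R: Z = R = 1840 Ω
  C: Z = 1/(jωC) = -j/(ω·C) = 0 - j1.192e+05 Ω
Step 3 — Series combination: Z_total = R + C = 1840 - j1.192e+05 Ω = 1.192e+05∠-89.1° Ω.
Step 4 — Power factor: PF = cos(φ) = Re(Z)/|Z| = 1840/1.192e+05 = 0.01544.
Step 5 — Type: Im(Z) = -1.192e+05 ⇒ leading (phase φ = -89.1°).

PF = 0.01544 (leading, φ = -89.1°)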